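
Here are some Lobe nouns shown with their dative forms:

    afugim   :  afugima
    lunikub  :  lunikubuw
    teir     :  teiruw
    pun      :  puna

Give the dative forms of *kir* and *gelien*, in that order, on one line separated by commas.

kiruw, geliena

Looking at the final consonant of each stem: -a when the stem ends in a nasal (*afugim*, *pun*); -uw when the stem ends in a non-nasal consonant (*lunikub*, *teir*).
*kir*: final consonant = /r/, non-nasal → -uw → *kiruw*.
*gelien* — final consonant /n/ (a nasal) → -a → *geliena*.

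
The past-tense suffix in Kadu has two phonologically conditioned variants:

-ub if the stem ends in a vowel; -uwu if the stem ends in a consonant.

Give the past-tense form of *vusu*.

*vusu* — final sound /u/ (a vowel) → -ub → *vusuub*.

vusuub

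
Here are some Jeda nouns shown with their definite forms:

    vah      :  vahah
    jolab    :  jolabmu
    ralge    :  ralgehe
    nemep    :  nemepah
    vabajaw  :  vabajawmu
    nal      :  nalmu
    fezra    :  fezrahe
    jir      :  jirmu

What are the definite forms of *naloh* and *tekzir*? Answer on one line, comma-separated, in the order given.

nalohah, tekzirmu

Looking at the final sound of each stem: -ah when the stem ends in a voiceless consonant (*vah*, *nemep*); -mu when the stem ends in a voiced consonant (*jolab*, *vabajaw*, *nal*, *jir*); -he when the stem ends in a vowel (*ralge*, *fezra*).
*naloh* — final sound /h/ (a voiceless consonant) → -ah → *nalohah*.
The final sound of *tekzir* is /r/, which is a voiced consonant, so the suffix is -mu, giving *tekzirmu*.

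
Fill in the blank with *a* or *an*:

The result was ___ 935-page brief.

The indefinite article is chosen by the initial *sound* of the following word, not its spelling.
The number *935* is spoken "nine hundred …", beginning with /naɪn/ — a consonant sound.
So the article is *a*: The result was a 935-page brief.

a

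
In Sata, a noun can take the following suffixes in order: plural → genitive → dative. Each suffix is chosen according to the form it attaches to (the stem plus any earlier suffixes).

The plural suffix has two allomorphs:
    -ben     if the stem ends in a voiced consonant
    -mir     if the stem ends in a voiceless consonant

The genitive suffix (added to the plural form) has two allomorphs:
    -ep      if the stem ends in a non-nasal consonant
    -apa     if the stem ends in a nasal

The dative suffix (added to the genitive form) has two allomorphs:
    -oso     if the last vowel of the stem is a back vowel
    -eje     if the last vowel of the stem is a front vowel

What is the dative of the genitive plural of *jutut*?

*jutut* — final consonant /t/ (voiceless) → -mir → *jututmir*.
The plural form *jututmir*: final consonant = /r/, non-nasal → -ep → *jututmirep*.
The genitive form *jututmirep* — last vowel /e/ (a front vowel) → -eje → *jututmirepeje*.

jututmirepeje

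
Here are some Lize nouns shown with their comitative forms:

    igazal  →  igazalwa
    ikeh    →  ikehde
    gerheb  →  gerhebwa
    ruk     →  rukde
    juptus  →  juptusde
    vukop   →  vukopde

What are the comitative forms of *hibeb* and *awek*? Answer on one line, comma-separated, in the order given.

Looking at the final consonant of each stem: -de when the stem ends in a voiceless consonant (*ikeh*, *ruk*, *juptus*, *vukop*); -wa when the stem ends in a voiced consonant (*igazal*, *gerheb*).
Since the final consonant of *hibeb* is /b/ (voiced), it takes -wa, giving *hibebwa*.
The final consonant of *awek* is /k/, which is voiceless, so the suffix is -de, giving *awekde*.

hibebwa, awekde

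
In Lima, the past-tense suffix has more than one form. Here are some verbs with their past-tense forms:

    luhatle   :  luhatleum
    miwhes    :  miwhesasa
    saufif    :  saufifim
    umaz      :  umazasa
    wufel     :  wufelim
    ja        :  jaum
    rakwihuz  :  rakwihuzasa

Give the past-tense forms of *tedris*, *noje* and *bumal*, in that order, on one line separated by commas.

The suffix is conditioned by the final sound: -asa when the stem ends in a sibilant (*miwhes*, *umaz*, *rakwihuz*); -im when the stem ends in a non-sibilant consonant (*saufif*, *wufel*); -um when the stem ends in a vowel (*luhatle*, *ja*).
*tedris* — final sound /s/ (a sibilant) → -asa → *tedrisasa*.
The final sound of *noje* is /e/, which is a vowel, so the suffix is -um, giving *nojeum*.
*bumal*: final sound = /l/, a non-sibilant consonant → -im → *bumalim*.

tedrisasa, nojeum, bumalim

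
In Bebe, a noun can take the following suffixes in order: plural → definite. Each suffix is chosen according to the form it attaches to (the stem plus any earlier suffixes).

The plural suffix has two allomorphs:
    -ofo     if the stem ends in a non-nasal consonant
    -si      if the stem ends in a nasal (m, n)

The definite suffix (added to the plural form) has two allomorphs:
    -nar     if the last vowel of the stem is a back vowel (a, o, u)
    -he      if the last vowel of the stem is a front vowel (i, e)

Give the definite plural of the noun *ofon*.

*ofon* — final consonant /n/ (a nasal) → -si → *ofonsi*.
The last vowel of the plural form *ofonsi* is /i/, which is a front vowel, so the definite suffix is -he, giving *ofonsihe*.

ofonsihe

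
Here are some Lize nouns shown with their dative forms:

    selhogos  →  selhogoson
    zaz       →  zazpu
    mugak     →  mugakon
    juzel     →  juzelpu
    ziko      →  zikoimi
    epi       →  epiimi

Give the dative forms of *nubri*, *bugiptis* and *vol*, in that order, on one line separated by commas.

The suffix is conditioned by the final sound: -on when the stem ends in a voiceless consonant (*selhogos*, *mugak*); -pu when the stem ends in a voiced consonant (*zaz*, *juzel*); -imi when the stem ends in a vowel (*ziko*, *epi*).
The final sound of *nubri* is /i/, which is a vowel, so the suffix is -imi, giving *nubriimi*.
*bugiptis* — final sound /s/ (a voiceless consonant) → -on → *bugiptison*.
*vol*: final sound = /l/, a voiced consonant → -pu → *volpu*.

nubriimi, bugiptison, volpu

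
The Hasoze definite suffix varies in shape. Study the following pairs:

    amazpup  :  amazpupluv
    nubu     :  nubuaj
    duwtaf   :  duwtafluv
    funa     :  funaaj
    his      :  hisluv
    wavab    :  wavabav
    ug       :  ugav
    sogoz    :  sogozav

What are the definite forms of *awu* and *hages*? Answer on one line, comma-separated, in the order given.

Looking at the final sound of each stem: -luv when the stem ends in a voiceless consonant (*amazpup*, *duwtaf*, *his*); -av when the stem ends in a voiced consonant (*wavab*, *ug*, *sogoz*); -aj when the stem ends in a vowel (*nubu*, *funa*).
*awu* — final sound /u/ (a vowel) → -aj → *awuaj*.
The final sound of *hages* is /s/, which is a voiceless consonant, so the suffix is -luv, giving *hagesluv*.

awuaj, hagesluv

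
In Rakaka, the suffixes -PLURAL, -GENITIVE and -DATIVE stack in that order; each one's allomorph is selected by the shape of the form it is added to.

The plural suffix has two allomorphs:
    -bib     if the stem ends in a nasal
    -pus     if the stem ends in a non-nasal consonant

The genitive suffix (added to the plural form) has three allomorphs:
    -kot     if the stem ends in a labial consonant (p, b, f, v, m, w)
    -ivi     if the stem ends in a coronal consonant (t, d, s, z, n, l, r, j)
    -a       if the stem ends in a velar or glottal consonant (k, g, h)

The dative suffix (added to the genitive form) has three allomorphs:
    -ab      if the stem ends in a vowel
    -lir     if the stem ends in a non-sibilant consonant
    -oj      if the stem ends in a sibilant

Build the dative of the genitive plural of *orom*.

orombibkotlir

The final consonant of *orom* is /m/, which is a nasal, so the plural suffix is -bib, giving *orombib*.
Since the final consonant of the plural form *orombib* is /b/ (labial), it takes -kot, giving *orombibkot*.
The final sound of the genitive form *orombibkot* is /t/, which is a non-sibilant consonant, so the dative suffix is -lir, giving *orombibkotlir*.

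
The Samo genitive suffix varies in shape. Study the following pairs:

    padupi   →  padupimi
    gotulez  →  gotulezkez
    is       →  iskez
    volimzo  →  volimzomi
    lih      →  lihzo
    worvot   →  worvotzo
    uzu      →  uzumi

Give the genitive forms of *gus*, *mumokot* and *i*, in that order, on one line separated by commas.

Looking at the final sound of each stem: -kez when the stem ends in a sibilant (*gotulez*, *is*); -zo when the stem ends in a non-sibilant consonant (*lih*, *worvot*); -mi when the stem ends in a vowel (*padupi*, *volimzo*, *uzu*).
*gus*: final sound = /s/, a sibilant → -kez → *guskez*.
The final sound of *mumokot* is /t/, which is a non-sibilant consonant, so the suffix is -zo, giving *mumokotzo*.
*i*: final sound = /i/, a vowel → -mi → *imi*.

guskez, mumokotzo, imi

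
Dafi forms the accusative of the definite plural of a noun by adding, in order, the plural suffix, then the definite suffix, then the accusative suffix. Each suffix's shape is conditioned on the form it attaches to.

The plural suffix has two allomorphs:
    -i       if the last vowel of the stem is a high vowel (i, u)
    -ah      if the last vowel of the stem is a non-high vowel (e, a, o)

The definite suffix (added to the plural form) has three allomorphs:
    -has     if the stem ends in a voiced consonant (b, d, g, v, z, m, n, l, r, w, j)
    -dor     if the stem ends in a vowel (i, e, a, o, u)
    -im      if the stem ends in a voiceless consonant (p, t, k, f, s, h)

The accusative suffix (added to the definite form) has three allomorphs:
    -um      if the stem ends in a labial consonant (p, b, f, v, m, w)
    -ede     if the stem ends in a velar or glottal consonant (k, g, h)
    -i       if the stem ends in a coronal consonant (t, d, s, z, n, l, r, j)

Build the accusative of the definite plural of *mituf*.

mitufidori

Since the last vowel of *mituf* is /u/ (a high vowel), it takes -i, giving *mitufi*.
Since the final sound of the plural form *mitufi* is /i/ (a vowel), it takes -dor, giving *mitufidor*.
Since the final consonant of the definite form *mitufidor* is /r/ (coronal), it takes -i, giving *mitufidori*.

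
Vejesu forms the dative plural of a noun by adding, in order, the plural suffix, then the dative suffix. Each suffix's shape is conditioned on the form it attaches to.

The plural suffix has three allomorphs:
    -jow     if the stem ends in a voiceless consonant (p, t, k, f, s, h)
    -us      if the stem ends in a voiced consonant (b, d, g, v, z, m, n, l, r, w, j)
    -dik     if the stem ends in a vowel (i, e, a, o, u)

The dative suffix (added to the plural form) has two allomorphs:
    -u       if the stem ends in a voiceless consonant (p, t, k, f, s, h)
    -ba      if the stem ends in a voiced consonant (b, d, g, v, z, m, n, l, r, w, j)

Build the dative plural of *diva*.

Since the final sound of *diva* is /a/ (a vowel), it takes -dik, giving *divadik*.
The final consonant of the plural form *divadik* is /k/, which is voiceless, so the dative suffix is -u, giving *divadiku*.

divadiku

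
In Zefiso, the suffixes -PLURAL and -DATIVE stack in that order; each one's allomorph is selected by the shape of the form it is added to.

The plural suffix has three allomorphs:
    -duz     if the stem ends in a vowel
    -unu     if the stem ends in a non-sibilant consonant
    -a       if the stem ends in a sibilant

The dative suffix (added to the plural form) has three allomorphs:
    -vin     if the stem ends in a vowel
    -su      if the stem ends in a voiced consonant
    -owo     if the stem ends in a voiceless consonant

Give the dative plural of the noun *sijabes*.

sijabesavin

Since the final sound of *sijabes* is /s/ (a sibilant), it takes -a, giving *sijabesa*.
The final sound of the plural form *sijabesa* is /a/, which is a vowel, so the dative suffix is -vin, giving *sijabesavin*.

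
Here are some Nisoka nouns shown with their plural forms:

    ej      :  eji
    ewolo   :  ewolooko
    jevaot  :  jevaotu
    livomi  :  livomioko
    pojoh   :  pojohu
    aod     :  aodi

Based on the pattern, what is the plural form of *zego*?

zegooko

Looking at the final sound of each stem: -u when the stem ends in a voiceless consonant (*jevaot*, *pojoh*); -i when the stem ends in a voiced consonant (*ej*, *aod*); -oko when the stem ends in a vowel (*ewolo*, *livomi*).
*zego* — final sound /o/ (a vowel) → -oko → *zegooko*.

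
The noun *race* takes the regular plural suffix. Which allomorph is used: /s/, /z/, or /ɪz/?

/ɪz/

The stem *race* ends in a sibilant (/s, z, ʃ, ʒ, tʃ, dʒ/).
The plural suffix surfaces as /ɪz/ after sibilants, /s/ after other voiceless consonants, and /z/ after other voiced sounds.
So the plural -s on *race* is pronounced /ɪz/.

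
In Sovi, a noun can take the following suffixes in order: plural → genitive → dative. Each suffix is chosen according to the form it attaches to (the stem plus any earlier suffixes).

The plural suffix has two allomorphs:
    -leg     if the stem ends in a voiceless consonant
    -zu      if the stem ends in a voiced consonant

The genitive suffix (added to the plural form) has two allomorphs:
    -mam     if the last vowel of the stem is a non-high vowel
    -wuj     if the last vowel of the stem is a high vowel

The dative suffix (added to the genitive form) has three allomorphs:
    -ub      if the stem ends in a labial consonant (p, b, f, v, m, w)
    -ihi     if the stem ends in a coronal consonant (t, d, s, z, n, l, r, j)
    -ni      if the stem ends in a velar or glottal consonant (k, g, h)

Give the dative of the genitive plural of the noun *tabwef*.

tabweflegmamub

Since the final consonant of *tabwef* is /f/ (voiceless), it takes -leg, giving *tabwefleg*.
The last vowel of the plural form *tabwefleg* is /e/, which is a non-high vowel, so the genitive suffix is -mam, giving *tabweflegmam*.
Since the final consonant of the genitive form *tabweflegmam* is /m/ (labial), it takes -ub, giving *tabweflegmamub*.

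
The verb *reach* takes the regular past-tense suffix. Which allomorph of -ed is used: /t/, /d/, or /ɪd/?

/t/

The stem *reach* ends in a voiceless consonant other than /t/.
The -ed suffix is realized as /ɪd/ after /t, d/; as /t/ after other voiceless consonants; and as /d/ after other voiced sounds.
So -ed on *reach* is pronounced /t/.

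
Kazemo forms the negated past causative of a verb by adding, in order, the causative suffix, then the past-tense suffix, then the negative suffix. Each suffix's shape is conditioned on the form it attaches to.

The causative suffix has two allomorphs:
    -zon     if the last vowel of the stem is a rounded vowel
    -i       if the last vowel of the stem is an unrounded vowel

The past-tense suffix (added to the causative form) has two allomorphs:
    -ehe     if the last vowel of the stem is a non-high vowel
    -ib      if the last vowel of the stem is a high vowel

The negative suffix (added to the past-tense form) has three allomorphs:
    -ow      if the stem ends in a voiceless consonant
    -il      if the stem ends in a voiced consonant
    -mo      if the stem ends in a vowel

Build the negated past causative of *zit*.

The last vowel of *zit* is /i/, which is an unrounded vowel, so the causative suffix is -i, giving *ziti*.
Since the last vowel of the causative form *ziti* is /i/ (a high vowel), it takes -ib, giving *zitiib*.
The final sound of the past-tense form *zitiib* is /b/, which is a voiced consonant, so the negative suffix is -il, giving *zitiibil*.

zitiibil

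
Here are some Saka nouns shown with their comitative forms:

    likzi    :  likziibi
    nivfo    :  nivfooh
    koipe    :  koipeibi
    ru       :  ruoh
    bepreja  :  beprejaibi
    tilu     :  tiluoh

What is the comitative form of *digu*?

Looking at the last vowel of each stem: -oh when the last vowel of the stem is a rounded vowel (*nivfo*, *ru*, *tilu*); -ibi when the last vowel of the stem is an unrounded vowel (*likzi*, *koipe*, *bepreja*).
The last vowel of *digu* is /u/, which is a rounded vowel, so the suffix is -oh, giving *diguoh*.

diguoh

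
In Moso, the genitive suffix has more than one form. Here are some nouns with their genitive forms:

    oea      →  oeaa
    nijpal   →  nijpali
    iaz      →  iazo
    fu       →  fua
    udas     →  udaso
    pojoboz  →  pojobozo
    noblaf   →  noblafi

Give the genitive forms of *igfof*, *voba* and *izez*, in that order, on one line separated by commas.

Looking at the final sound of each stem: -o when the stem ends in a sibilant (*iaz*, *udas*, *pojoboz*); -i when the stem ends in a non-sibilant consonant (*nijpal*, *noblaf*); -a when the stem ends in a vowel (*oea*, *fu*).
Since the final sound of *igfof* is /f/ (a non-sibilant consonant), it takes -i, giving *igfofi*.
Since the final sound of *voba* is /a/ (a vowel), it takes -a, giving *vobaa*.
Since the final sound of *izez* is /z/ (a sibilant), it takes -o, giving *izezo*.

igfofi, vobaa, izezo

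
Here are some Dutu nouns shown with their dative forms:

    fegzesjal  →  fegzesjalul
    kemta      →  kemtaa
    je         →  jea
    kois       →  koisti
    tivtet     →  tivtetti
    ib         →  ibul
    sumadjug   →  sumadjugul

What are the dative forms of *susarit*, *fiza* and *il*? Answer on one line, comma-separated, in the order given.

susaritti, fizaa, ilul

The alternation tracks the final sound of the stem — -ti when the stem ends in a voiceless consonant (*kois*, *tivtet*); -ul when the stem ends in a voiced consonant (*fegzesjal*, *ib*, *sumadjug*); -a when the stem ends in a vowel (*kemta*, *je*).
The final sound of *susarit* is /t/, which is a voiceless consonant, so the suffix is -ti, giving *susaritti*.
Since the final sound of *fiza* is /a/ (a vowel), it takes -a, giving *fizaa*.
Since the final sound of *il* is /l/ (a voiced consonant), it takes -ul, giving *ilul*.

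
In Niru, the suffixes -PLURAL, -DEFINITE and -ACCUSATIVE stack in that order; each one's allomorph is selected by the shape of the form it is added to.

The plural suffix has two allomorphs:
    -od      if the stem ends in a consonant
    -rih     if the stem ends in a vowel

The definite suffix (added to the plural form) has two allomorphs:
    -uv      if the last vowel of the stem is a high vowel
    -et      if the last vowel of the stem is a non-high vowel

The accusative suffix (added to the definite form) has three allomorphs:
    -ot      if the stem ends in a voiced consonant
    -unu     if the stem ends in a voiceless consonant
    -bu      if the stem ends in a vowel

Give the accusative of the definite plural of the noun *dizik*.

dizikodetunu

The final sound of *dizik* is /k/, which is a consonant, so the plural suffix is -od, giving *dizikod*.
Since the last vowel of the plural form *dizikod* is /o/ (a non-high vowel), it takes -et, giving *dizikodet*.
Since the final sound of the definite form *dizikodet* is /t/ (a voiceless consonant), it takes -unu, giving *dizikodetunu*.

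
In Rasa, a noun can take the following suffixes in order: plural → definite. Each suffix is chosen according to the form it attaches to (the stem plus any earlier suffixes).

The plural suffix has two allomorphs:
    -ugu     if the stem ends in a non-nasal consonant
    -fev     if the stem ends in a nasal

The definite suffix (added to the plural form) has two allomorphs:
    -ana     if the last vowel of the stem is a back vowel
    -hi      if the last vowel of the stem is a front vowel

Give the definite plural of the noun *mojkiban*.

Since the final consonant of *mojkiban* is /n/ (a nasal), it takes -fev, giving *mojkibanfev*.
The plural form *mojkibanfev*: last vowel = /e/, a front vowel → -hi → *mojkibanfevhi*.

mojkibanfevhi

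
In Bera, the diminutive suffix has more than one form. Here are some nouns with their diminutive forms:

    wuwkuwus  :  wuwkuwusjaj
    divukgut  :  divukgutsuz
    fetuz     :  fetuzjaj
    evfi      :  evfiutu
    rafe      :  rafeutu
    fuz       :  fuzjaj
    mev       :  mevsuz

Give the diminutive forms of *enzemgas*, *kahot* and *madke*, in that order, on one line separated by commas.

enzemgasjaj, kahotsuz, madkeutu

The alternation tracks the final sound of the stem — -jaj when the stem ends in a sibilant (*wuwkuwus*, *fetuz*, *fuz*); -suz when the stem ends in a non-sibilant consonant (*divukgut*, *mev*); -utu when the stem ends in a vowel (*evfi*, *rafe*).
The final sound of *enzemgas* is /s/, which is a sibilant, so the suffix is -jaj, giving *enzemgasjaj*.
*kahot* — final sound /t/ (a non-sibilant consonant) → -suz → *kahotsuz*.
*madke*: final sound = /e/, a vowel → -utu → *madkeutu*.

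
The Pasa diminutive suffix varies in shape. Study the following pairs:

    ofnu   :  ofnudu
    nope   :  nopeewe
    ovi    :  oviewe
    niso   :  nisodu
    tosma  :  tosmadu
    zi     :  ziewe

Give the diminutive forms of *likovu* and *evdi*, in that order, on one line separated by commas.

likovudu, evdiewe

Looking at the last vowel of each stem: -ewe when the last vowel of the stem is a front vowel (*nope*, *ovi*, *zi*); -du when the last vowel of the stem is a back vowel (*ofnu*, *niso*, *tosma*).
Since the last vowel of *likovu* is /u/ (a back vowel), it takes -du, giving *likovudu*.
*evdi*: last vowel = /i/, a front vowel → -ewe → *evdiewe*.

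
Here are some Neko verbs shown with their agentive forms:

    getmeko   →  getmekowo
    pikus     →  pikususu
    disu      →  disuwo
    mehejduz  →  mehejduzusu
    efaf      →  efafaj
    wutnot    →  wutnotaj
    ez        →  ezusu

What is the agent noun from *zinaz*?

zinazusu

The alternation tracks the final sound of the stem — -usu when the stem ends in a sibilant (*pikus*, *mehejduz*, *ez*); -aj when the stem ends in a non-sibilant consonant (*efaf*, *wutnot*); -wo when the stem ends in a vowel (*getmeko*, *disu*).
The final sound of *zinaz* is /z/, which is a sibilant, so the suffix is -usu, giving *zinazusu*.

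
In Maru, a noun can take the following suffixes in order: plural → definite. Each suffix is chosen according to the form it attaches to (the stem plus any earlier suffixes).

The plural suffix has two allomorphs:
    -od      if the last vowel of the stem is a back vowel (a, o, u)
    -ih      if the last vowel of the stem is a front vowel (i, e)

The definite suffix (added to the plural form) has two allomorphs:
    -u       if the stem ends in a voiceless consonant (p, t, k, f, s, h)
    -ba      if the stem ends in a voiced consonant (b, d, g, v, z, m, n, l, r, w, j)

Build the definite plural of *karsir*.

karsirihu

*karsir* — last vowel /i/ (a front vowel) → -ih → *karsirih*.
The plural form *karsirih*: final consonant = /h/, voiceless → -u → *karsirihu*.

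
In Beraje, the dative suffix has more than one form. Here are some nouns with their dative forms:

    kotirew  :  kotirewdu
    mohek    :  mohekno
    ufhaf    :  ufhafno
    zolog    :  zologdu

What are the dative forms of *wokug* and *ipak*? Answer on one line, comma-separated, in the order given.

The alternation tracks the final consonant of the stem — -no when the stem ends in a voiceless consonant (*mohek*, *ufhaf*); -du when the stem ends in a voiced consonant (*kotirew*, *zolog*).
The final consonant of *wokug* is /g/, which is voiced, so the suffix is -du, giving *wokugdu*.
The final consonant of *ipak* is /k/, which is voiceless, so the suffix is -no, giving *ipakno*.

wokugdu, ipakno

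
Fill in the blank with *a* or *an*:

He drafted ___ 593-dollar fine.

The indefinite article is chosen by the initial *sound* of the following word, not its spelling.
The number *593* is spoken "five hundred …", beginning with /faɪv/ — a consonant sound.
So the article is *a*: He drafted a 593-dollar fine.

a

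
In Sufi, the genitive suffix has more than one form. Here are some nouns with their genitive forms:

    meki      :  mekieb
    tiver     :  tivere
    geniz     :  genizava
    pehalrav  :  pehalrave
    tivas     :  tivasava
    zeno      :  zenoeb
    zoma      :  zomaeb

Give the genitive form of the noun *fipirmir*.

fipirmire

The suffix is conditioned by the final sound: -ava when the stem ends in a sibilant (*geniz*, *tivas*); -e when the stem ends in a non-sibilant consonant (*tiver*, *pehalrav*); -eb when the stem ends in a vowel (*meki*, *zeno*, *zoma*).
The final sound of *fipirmir* is /r/, which is a non-sibilant consonant, so the suffix is -e, giving *fipirmire*.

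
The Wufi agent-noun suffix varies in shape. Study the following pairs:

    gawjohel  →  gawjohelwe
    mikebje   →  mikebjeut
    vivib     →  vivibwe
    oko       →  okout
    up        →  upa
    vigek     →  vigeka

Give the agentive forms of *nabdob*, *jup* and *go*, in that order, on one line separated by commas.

Looking at the final sound of each stem: -a when the stem ends in a voiceless consonant (*up*, *vigek*); -we when the stem ends in a voiced consonant (*gawjohel*, *vivib*); -ut when the stem ends in a vowel (*mikebje*, *oko*).
*nabdob* — final sound /b/ (a voiced consonant) → -we → *nabdobwe*.
The final sound of *jup* is /p/, which is a voiceless consonant, so the suffix is -a, giving *jupa*.
*go*: final sound = /o/, a vowel → -ut → *gout*.

nabdobwe, jupa, gout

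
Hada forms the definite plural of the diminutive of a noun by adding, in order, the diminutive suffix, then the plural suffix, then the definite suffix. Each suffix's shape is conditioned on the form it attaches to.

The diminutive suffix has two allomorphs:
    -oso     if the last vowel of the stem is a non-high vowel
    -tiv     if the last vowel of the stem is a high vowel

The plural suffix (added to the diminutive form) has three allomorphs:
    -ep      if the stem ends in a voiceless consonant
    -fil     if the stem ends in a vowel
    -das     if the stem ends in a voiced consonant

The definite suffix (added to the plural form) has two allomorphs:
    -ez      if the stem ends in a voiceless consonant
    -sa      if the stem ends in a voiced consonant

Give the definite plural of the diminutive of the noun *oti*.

*oti*: last vowel = /i/, a high vowel → -tiv → *otitiv*.
The final sound of the diminutive form *otitiv* is /v/, which is a voiced consonant, so the plural suffix is -das, giving *otitivdas*.
Since the final consonant of the plural form *otitivdas* is /s/ (voiceless), it takes -ez, giving *otitivdasez*.

otitivdasez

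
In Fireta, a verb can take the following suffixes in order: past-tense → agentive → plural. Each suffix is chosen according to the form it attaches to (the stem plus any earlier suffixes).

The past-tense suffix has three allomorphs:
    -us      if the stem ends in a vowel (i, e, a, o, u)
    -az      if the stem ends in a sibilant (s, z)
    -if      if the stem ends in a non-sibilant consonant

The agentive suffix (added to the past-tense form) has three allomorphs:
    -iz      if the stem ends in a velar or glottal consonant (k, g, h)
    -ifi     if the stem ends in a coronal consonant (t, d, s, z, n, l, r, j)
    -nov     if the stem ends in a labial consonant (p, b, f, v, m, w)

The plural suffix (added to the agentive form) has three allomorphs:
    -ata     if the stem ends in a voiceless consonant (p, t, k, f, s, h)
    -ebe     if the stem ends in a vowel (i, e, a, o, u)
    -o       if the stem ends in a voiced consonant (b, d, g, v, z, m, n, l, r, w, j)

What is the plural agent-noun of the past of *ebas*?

ebasazifiebe

Since the final sound of *ebas* is /s/ (a sibilant), it takes -az, giving *ebasaz*.
The past-tense form *ebasaz*: final consonant = /z/, coronal → -ifi → *ebasazifi*.
The agentive form *ebasazifi*: final sound = /i/, a vowel → -ebe → *ebasazifiebe*.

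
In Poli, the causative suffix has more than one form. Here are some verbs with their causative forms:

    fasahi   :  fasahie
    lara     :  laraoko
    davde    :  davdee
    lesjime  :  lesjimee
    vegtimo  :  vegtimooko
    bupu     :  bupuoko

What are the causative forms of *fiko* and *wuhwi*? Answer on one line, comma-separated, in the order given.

fikooko, wuhwie

The suffix is conditioned by the last vowel: -e when the last vowel of the stem is a front vowel (*fasahi*, *davde*, *lesjime*); -oko when the last vowel of the stem is a back vowel (*lara*, *vegtimo*, *bupu*).
*fiko*: last vowel = /o/, a back vowel → -oko → *fikooko*.
Since the last vowel of *wuhwi* is /i/ (a front vowel), it takes -e, giving *wuhwie*.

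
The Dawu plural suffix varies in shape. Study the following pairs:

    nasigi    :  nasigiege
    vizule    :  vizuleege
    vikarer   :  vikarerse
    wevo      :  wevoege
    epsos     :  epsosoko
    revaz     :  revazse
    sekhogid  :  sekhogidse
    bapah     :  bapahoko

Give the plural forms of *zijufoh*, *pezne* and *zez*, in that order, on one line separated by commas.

The suffix is conditioned by the final sound: -oko when the stem ends in a voiceless consonant (*epsos*, *bapah*); -se when the stem ends in a voiced consonant (*vikarer*, *revaz*, *sekhogid*); -ege when the stem ends in a vowel (*nasigi*, *vizule*, *wevo*).
*zijufoh* — final sound /h/ (a voiceless consonant) → -oko → *zijufohoko*.
*pezne*: final sound = /e/, a vowel → -ege → *pezneege*.
*zez*: final sound = /z/, a voiced consonant → -se → *zezse*.

zijufohoko, pezneege, zezse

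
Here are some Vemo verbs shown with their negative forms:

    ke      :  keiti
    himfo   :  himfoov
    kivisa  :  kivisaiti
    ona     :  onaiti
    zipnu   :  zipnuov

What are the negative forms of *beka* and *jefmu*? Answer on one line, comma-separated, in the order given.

bekaiti, jefmuov

The alternation tracks the last vowel of the stem — -ov when the last vowel of the stem is a rounded vowel (*himfo*, *zipnu*); -iti when the last vowel of the stem is an unrounded vowel (*ke*, *kivisa*, *ona*).
Since the last vowel of *beka* is /a/ (an unrounded vowel), it takes -iti, giving *bekaiti*.
*jefmu* — last vowel /u/ (a rounded vowel) → -ov → *jefmuov*.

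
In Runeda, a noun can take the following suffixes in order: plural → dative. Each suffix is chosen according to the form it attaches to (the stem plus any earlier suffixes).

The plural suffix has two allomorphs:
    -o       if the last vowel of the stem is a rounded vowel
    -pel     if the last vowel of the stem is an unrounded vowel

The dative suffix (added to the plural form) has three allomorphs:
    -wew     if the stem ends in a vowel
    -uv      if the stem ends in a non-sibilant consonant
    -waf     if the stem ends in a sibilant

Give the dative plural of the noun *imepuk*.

imepukowew

*imepuk* — last vowel /u/ (a rounded vowel) → -o → *imepuko*.
The plural form *imepuko* — final sound /o/ (a vowel) → -wew → *imepukowew*.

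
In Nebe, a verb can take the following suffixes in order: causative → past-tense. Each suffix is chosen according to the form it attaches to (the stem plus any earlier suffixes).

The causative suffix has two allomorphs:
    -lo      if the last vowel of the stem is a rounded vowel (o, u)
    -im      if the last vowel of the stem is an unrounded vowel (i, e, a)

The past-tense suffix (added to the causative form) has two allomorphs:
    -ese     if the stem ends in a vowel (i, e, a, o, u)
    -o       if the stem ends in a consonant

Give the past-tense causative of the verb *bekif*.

Since the last vowel of *bekif* is /i/ (an unrounded vowel), it takes -im, giving *bekifim*.
The causative form *bekifim* — final sound /m/ (a consonant) → -o → *bekifimo*.

bekifimo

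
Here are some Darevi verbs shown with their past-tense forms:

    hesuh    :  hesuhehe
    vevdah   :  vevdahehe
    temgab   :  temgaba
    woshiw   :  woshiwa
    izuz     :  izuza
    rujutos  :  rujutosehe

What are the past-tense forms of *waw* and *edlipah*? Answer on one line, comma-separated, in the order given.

wawa, edlipahehe

The alternation tracks the final consonant of the stem — -ehe when the stem ends in a voiceless consonant (*hesuh*, *vevdah*, *rujutos*); -a when the stem ends in a voiced consonant (*temgab*, *woshiw*, *izuz*).
Since the final consonant of *waw* is /w/ (voiced), it takes -a, giving *wawa*.
*edlipah*: final consonant = /h/, voiceless → -ehe → *edlipahehe*.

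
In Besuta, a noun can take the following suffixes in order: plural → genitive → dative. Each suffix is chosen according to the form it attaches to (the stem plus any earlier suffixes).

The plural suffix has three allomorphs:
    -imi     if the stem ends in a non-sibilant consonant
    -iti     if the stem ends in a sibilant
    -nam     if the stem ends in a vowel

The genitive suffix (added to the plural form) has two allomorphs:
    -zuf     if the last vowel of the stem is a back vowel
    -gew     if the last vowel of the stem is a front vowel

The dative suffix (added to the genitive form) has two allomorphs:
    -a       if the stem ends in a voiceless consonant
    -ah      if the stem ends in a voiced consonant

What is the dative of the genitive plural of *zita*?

The final sound of *zita* is /a/, which is a vowel, so the plural suffix is -nam, giving *zitanam*.
Since the last vowel of the plural form *zitanam* is /a/ (a back vowel), it takes -zuf, giving *zitanamzuf*.
Since the final consonant of the genitive form *zitanamzuf* is /f/ (voiceless), it takes -a, giving *zitanamzufa*.

zitanamzufa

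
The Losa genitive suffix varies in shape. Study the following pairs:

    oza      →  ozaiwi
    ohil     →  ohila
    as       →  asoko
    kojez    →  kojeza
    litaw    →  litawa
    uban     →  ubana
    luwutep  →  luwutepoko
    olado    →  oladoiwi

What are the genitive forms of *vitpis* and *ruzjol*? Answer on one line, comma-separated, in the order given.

vitpisoko, ruzjola

Looking at the final sound of each stem: -oko when the stem ends in a voiceless consonant (*as*, *luwutep*); -a when the stem ends in a voiced consonant (*ohil*, *kojez*, *litaw*, *uban*); -iwi when the stem ends in a vowel (*oza*, *olado*).
*vitpis* — final sound /s/ (a voiceless consonant) → -oko → *vitpisoko*.
Since the final sound of *ruzjol* is /l/ (a voiced consonant), it takes -a, giving *ruzjola*.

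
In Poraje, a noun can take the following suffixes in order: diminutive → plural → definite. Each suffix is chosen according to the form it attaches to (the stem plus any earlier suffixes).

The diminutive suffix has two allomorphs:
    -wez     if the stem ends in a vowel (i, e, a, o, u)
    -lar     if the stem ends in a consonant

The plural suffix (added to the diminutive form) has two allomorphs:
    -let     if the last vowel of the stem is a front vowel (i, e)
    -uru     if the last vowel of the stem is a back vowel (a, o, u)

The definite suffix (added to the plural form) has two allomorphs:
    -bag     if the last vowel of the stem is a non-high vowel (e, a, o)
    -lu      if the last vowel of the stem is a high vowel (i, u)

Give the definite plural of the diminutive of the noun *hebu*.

hebuwezletbag

Since the final sound of *hebu* is /u/ (a vowel), it takes -wez, giving *hebuwez*.
Since the last vowel of the diminutive form *hebuwez* is /e/ (a front vowel), it takes -let, giving *hebuwezlet*.
Since the last vowel of the plural form *hebuwezlet* is /e/ (a non-high vowel), it takes -bag, giving *hebuwezletbag*.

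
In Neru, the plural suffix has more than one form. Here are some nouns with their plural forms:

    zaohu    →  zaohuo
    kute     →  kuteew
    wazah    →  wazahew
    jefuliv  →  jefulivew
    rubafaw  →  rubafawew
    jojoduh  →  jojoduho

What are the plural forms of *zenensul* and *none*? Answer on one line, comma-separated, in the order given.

zenensulo, noneew

The pattern is rounding harmony: -o when the last vowel of the stem is a rounded vowel (*zaohu*, *jojoduh*); -ew when the last vowel of the stem is an unrounded vowel (*kute*, *wazah*, *jefuliv*, *rubafaw*).
Since the last vowel of *zenensul* is /u/ (a rounded vowel), it takes -o, giving *zenensulo*.
The last vowel of *none* is /e/, which is an unrounded vowel, so the suffix is -ew, giving *noneew*.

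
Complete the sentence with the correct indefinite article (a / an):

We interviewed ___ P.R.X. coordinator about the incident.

The indefinite article is chosen by the initial *sound* of the following word, not its spelling.
The initialism *P.R.X.* is read letter by letter; the first letter, P, is pronounced /piː/, which begins with a consonant sound.
So the article is *a*: We interviewed a P.R.X. coordinator about the incident.

a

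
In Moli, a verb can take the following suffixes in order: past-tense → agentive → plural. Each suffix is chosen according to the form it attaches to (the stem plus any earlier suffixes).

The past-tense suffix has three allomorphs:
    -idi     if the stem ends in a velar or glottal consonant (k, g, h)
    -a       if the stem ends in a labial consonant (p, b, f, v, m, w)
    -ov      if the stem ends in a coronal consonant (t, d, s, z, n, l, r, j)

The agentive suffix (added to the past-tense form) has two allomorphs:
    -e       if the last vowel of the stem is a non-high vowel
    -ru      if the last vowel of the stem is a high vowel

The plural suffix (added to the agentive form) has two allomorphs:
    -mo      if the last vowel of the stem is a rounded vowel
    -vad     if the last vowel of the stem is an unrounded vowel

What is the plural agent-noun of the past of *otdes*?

The final consonant of *otdes* is /s/, which is coronal, so the past-tense suffix is -ov, giving *otdesov*.
The past-tense form *otdesov*: last vowel = /o/, a non-high vowel → -e → *otdesove*.
The last vowel of the agentive form *otdesove* is /e/, which is an unrounded vowel, so the plural suffix is -vad, giving *otdesovevad*.

otdesovevad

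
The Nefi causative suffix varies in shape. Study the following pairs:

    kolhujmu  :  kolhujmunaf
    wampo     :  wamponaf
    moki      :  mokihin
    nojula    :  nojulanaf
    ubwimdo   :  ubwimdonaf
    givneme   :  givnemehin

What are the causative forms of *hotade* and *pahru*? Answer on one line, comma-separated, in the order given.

Looking at the last vowel of each stem: -hin when the last vowel of the stem is a front vowel (*moki*, *givneme*); -naf when the last vowel of the stem is a back vowel (*kolhujmu*, *wampo*, *nojula*, *ubwimdo*).
*hotade*: last vowel = /e/, a front vowel → -hin → *hotadehin*.
Since the last vowel of *pahru* is /u/ (a back vowel), it takes -naf, giving *pahrunaf*.

hotadehin, pahrunaf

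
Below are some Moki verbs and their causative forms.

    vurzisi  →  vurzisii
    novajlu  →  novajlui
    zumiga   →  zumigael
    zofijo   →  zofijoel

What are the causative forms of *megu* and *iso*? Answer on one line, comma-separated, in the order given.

megui, isoel

The pattern is height harmony: -i when the last vowel of the stem is a high vowel (*vurzisi*, *novajlu*); -el when the last vowel of the stem is a non-high vowel (*zumiga*, *zofijo*).
*megu*: last vowel = /u/, a high vowel → -i → *megui*.
*iso*: last vowel = /o/, a non-high vowel → -el → *isoel*.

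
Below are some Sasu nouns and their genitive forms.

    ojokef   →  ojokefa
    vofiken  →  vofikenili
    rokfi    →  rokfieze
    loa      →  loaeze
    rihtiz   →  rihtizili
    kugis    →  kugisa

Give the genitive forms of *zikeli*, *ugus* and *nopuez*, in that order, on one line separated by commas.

zikelieze, ugusa, nopuezili

Looking at the final sound of each stem: -a when the stem ends in a voiceless consonant (*ojokef*, *kugis*); -ili when the stem ends in a voiced consonant (*vofiken*, *rihtiz*); -eze when the stem ends in a vowel (*rokfi*, *loa*).
The final sound of *zikeli* is /i/, which is a vowel, so the suffix is -eze, giving *zikelieze*.
*ugus*: final sound = /s/, a voiceless consonant → -a → *ugusa*.
*nopuez* — final sound /z/ (a voiced consonant) → -ili → *nopuezili*.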